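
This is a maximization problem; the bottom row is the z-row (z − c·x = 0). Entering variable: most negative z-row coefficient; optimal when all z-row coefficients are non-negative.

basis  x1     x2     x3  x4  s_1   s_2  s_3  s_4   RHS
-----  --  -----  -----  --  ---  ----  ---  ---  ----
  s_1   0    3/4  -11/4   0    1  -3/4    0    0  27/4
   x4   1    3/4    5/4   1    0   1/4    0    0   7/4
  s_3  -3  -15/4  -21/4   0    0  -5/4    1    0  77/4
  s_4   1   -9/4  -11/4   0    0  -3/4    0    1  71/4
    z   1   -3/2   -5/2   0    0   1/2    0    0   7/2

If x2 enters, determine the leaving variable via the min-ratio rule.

Column x2 entries and ratios — s_1: (27/4)/(3/4) = 9; x4: (7/4)/(3/4) = 7/3; s_3: -15/4 ≤ 0, skip; s_4: -9/4 ≤ 0, skip.
Smallest ratio is 7/3 in the row of x4, so x4 leaves.

x4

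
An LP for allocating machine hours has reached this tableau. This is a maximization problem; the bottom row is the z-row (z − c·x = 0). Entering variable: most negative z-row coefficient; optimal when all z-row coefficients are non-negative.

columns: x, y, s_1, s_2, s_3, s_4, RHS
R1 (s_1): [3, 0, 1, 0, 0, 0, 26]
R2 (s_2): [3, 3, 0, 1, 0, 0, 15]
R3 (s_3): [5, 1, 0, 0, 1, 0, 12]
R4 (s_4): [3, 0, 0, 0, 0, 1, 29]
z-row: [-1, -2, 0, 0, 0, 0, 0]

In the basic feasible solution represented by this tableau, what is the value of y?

y is not in the basis, so in the current basic feasible solution y = 0.

0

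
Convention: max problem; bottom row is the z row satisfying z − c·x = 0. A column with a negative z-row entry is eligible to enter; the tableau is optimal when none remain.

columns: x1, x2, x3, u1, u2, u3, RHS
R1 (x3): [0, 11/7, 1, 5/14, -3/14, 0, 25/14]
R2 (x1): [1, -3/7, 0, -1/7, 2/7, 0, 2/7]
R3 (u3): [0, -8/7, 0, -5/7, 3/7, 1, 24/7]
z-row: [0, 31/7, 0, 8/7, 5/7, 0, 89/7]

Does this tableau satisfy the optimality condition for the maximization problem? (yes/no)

yes

Every z-row coefficient is ≥ 0, so the tableau is optimal.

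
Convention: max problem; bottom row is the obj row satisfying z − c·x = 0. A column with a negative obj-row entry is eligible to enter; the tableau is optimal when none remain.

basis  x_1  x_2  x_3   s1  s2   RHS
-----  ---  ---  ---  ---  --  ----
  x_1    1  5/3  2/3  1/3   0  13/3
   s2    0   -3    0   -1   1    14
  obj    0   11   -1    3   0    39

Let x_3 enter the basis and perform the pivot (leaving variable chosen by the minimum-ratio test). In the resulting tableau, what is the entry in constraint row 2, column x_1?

Ratio test on column x_3 — row 1: (13/3)/(2/3) = 13/2; row 2: entry 0 ≤ 0. Minimum is 13/2 at row 1 (x_1 leaves); pivot element 2/3.
Divide row 1 by 2/3; eliminate column x_3 from the other rows.
Row 2 update in column x_1: 0 − 0·(3/2) = 0.

0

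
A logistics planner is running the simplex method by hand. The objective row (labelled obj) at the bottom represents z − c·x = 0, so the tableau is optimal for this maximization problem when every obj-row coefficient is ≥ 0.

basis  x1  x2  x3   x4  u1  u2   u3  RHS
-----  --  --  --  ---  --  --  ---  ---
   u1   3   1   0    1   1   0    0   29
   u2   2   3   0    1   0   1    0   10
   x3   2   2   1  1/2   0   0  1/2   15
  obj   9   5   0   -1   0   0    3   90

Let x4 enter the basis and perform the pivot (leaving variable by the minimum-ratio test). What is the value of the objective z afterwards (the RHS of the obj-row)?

100

Ratio test on column x4 — row 1: 29/1 = 29; row 2: 10/1 = 10; row 3: 15/(1/2) = 30. Minimum is 10 at row 2 (u2 leaves); pivot element 1.
Pivot on row 2; the obj-row RHS becomes 90 − (-1)·10 = 100.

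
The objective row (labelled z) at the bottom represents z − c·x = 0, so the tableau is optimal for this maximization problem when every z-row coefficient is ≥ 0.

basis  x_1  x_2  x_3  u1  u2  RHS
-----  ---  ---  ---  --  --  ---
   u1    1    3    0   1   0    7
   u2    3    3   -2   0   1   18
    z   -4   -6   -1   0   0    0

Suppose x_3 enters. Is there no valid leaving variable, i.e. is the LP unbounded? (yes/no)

Every constraint-row entry in column x_3 is ≤ 0, so increasing x_3 is unbounded.

yes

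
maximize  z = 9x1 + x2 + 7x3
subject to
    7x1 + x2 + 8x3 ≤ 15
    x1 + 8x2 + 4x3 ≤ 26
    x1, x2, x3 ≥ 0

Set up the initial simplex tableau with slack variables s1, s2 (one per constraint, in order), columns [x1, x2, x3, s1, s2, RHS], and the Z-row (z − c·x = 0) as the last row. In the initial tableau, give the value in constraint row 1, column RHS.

The RHS of constraint 1 is b_1 = 15.

15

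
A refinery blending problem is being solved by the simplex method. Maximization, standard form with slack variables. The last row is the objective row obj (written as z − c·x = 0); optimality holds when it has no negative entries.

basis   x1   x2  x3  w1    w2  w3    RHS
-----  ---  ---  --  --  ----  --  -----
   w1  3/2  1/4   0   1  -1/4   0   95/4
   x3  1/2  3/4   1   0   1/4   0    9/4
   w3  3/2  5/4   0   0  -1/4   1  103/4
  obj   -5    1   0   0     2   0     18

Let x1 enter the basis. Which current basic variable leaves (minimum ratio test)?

x3

Column x1 entries and ratios — w1: (95/4)/(3/2) = 95/6; x3: (9/4)/(1/2) = 9/2; w3: (103/4)/(3/2) = 103/6.
Smallest ratio is 9/2 in the row of x3, so x3 leaves.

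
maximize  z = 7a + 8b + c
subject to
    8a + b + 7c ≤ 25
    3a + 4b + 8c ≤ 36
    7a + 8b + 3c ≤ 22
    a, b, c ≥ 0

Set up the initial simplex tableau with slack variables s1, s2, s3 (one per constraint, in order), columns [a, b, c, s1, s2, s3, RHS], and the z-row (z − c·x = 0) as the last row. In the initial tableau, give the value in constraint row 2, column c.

Constraint 2 has coefficient 8 on c.

8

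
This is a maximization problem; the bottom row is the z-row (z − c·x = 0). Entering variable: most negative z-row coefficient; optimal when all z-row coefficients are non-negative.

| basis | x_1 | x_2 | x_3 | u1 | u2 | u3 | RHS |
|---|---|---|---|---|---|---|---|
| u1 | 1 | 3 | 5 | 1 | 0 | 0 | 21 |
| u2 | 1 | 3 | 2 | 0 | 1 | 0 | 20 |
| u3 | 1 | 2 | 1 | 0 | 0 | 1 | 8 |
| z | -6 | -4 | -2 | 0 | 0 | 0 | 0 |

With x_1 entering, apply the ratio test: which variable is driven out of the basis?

u3

Column x_1 entries and ratios — u1: 21/1 = 21; u2: 20/1 = 20; u3: 8/1 = 8.
Smallest ratio is 8 in the row of u3, so u3 leaves.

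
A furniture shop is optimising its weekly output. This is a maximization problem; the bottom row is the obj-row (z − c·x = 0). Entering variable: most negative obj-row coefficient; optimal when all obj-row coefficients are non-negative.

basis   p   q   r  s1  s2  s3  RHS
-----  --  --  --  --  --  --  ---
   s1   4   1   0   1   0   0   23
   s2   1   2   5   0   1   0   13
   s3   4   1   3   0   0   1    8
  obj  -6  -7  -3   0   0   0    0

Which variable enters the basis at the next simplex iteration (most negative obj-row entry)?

q

Negative obj-row entries: p: -6, q: -7, r: -3.
The most negative is -7 in column q, so q enters.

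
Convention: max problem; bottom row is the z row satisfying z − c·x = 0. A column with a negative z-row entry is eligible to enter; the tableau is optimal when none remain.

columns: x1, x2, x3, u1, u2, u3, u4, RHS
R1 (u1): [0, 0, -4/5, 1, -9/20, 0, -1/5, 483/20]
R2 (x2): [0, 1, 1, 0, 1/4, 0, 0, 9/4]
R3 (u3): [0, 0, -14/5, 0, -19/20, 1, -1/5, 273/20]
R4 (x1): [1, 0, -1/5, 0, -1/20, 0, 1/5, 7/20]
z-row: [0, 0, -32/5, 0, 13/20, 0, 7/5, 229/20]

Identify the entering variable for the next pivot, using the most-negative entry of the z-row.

Negative z-row entries: x3: -32/5.
The most negative is -32/5 in column x3, so x3 enters.

x3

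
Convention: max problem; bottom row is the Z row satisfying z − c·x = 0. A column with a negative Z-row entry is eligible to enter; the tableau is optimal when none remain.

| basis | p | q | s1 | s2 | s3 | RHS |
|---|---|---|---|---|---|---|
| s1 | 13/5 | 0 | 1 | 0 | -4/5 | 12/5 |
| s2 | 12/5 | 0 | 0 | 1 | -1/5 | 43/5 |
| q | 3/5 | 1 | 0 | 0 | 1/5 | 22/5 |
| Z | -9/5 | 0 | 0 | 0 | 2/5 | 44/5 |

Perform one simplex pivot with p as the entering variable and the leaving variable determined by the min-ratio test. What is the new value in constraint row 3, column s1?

Ratio test on column p — row 1: (12/5)/(13/5) = 12/13; row 2: (43/5)/(12/5) = 43/12; row 3: (22/5)/(3/5) = 22/3. Minimum is 12/13 at row 1 (s1 leaves); pivot element 13/5.
Divide row 1 by 13/5; eliminate column p from the other rows.
Row 3 update in column s1: 0 − (3/5)·(5/13) = -3/13.

-3/13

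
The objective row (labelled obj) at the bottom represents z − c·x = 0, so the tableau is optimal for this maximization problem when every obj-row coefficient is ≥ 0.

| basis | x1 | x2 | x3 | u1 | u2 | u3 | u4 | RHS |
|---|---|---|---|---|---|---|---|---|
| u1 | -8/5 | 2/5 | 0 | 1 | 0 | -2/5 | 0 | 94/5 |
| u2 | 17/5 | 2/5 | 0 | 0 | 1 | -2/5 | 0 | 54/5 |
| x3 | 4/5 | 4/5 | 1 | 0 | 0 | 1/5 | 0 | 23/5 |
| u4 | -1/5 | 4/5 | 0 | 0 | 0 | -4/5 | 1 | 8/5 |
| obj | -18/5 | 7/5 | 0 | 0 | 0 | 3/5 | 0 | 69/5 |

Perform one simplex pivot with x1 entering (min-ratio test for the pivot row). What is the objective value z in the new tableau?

Ratio test on column x1 — row 1: entry -8/5 ≤ 0; row 2: (54/5)/(17/5) = 54/17; row 3: (23/5)/(4/5) = 23/4; row 4: entry -1/5 ≤ 0. Minimum is 54/17 at row 2 (u2 leaves); pivot element 17/5.
Pivot on row 2; the obj-row RHS becomes 69/5 − (-18/5)·(54/17) = 429/17.

429/17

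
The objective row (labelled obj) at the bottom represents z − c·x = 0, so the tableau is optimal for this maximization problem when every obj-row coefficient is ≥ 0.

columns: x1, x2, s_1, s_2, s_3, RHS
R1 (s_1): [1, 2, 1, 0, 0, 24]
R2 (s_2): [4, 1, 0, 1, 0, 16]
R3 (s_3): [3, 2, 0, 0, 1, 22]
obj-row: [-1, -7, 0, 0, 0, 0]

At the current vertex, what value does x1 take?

x1 is not in the basis, so in the current basic feasible solution x1 = 0.

0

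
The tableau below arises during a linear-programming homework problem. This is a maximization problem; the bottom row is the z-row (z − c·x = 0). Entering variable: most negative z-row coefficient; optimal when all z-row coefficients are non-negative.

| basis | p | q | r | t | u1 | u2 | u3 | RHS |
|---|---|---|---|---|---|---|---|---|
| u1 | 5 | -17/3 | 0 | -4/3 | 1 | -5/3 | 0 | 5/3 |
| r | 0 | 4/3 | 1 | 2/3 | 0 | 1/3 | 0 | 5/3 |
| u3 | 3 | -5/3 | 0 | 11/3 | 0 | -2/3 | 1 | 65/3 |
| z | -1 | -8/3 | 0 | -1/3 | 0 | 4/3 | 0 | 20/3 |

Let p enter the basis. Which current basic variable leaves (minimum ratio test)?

Column p entries and ratios — u1: (5/3)/5 = 1/3; r: 0 ≤ 0, skip; u3: (65/3)/3 = 65/9.
Smallest ratio is 1/3 in the row of u1, so u1 leaves.

u1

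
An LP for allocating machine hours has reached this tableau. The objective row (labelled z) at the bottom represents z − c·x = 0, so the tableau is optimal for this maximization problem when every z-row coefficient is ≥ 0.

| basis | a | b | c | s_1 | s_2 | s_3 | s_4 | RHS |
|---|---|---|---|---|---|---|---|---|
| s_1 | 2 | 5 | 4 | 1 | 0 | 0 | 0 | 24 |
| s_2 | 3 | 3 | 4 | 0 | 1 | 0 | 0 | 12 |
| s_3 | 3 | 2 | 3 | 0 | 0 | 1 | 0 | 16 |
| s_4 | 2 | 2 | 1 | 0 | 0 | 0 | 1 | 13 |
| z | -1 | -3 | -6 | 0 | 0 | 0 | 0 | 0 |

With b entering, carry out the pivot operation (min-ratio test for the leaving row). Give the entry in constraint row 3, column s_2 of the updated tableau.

-2/3

Ratio test on column b — row 1: 24/5 = 24/5; row 2: 12/3 = 4; row 3: 16/2 = 8; row 4: 13/2 = 13/2. Minimum is 4 at row 2 (s_2 leaves); pivot element 3.
Divide row 2 by 3; eliminate column b from the other rows.
Row 3 update in column s_2: 0 − 2·(1/3) = -2/3.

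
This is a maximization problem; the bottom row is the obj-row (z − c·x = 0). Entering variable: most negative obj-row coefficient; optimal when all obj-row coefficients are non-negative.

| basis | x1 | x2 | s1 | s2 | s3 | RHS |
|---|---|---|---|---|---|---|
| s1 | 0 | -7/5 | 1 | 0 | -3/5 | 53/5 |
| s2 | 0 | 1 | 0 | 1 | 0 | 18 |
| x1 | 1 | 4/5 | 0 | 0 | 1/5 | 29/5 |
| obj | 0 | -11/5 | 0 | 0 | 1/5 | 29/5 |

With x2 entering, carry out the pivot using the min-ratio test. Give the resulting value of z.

87/4

Ratio test on column x2 — row 1: entry -7/5 ≤ 0; row 2: 18/1 = 18; row 3: (29/5)/(4/5) = 29/4. Minimum is 29/4 at row 3 (x1 leaves); pivot element 4/5.
Pivot on row 3; the obj-row RHS becomes 29/5 − (-11/5)·(29/4) = 87/4.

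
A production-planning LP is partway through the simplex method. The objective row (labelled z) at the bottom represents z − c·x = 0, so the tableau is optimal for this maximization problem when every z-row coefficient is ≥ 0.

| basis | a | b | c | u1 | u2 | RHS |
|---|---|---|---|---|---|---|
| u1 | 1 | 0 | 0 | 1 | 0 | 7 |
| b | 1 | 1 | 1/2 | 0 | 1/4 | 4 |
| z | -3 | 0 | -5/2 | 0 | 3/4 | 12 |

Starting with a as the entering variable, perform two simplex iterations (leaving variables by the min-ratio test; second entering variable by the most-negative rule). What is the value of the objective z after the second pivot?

32

Ratio test on column a — row 1: 7/1 = 7; row 2: 4/1 = 4. Minimum is 4 at row 2 (b leaves); pivot element 1.
Pivot on row 2; the z-row RHS becomes 12 − (-3)·4 = 24.
Next entering variable (most negative z-row entry -1): c.
Ratio test on column c — row 1: entry -1/2 ≤ 0; row 2: 4/(1/2) = 8. Minimum is 8 at row 2 (a leaves); pivot element 1/2.
After the second pivot the z-row RHS is 24 − (-1)·8 = 32.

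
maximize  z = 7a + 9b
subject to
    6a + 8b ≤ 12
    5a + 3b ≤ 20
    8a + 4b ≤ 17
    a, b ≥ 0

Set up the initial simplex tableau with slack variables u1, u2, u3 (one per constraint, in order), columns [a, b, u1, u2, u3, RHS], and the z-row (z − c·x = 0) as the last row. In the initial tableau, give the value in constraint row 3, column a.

Constraint 3 has coefficient 8 on a.

8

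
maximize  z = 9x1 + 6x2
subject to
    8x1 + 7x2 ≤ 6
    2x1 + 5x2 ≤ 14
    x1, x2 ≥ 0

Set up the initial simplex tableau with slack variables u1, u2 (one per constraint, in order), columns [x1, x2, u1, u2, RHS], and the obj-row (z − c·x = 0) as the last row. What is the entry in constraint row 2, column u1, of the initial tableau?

Slack u1 belongs to constraint 1; its column is the unit vector e_1, so the entry in row 2 is 0.

0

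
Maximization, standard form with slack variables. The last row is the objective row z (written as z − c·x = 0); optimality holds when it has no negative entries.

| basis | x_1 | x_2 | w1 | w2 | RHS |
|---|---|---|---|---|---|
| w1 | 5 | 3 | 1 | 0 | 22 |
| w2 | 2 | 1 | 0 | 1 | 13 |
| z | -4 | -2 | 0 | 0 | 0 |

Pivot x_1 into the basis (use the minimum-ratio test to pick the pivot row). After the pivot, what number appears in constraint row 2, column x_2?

Ratio test on column x_1 — row 1: 22/5 = 22/5; row 2: 13/2 = 13/2. Minimum is 22/5 at row 1 (w1 leaves); pivot element 5.
Divide row 1 by 5; eliminate column x_1 from the other rows.
Row 2 update in column x_2: 1 − 2·(3/5) = -1/5.

-1/5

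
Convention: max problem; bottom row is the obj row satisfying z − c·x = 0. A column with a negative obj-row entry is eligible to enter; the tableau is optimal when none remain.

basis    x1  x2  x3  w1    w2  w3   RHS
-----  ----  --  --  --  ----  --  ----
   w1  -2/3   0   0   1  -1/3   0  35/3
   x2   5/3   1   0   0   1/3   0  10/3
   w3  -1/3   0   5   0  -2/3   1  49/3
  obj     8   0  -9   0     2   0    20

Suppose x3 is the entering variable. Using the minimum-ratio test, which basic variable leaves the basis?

Column x3 entries and ratios — w1: 0 ≤ 0, skip; x2: 0 ≤ 0, skip; w3: (49/3)/5 = 49/15.
Smallest ratio is 49/15 in the row of w3, so w3 leaves.

w3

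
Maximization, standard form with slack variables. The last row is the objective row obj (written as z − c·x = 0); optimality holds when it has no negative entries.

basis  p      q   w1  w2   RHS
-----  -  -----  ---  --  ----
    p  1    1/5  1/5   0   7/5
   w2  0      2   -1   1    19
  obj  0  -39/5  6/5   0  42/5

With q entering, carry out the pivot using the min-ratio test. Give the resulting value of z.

Ratio test on column q — row 1: (7/5)/(1/5) = 7; row 2: 19/2 = 19/2. Minimum is 7 at row 1 (p leaves); pivot element 1/5.
Pivot on row 1; the obj-row RHS becomes 42/5 − (-39/5)·7 = 63.

63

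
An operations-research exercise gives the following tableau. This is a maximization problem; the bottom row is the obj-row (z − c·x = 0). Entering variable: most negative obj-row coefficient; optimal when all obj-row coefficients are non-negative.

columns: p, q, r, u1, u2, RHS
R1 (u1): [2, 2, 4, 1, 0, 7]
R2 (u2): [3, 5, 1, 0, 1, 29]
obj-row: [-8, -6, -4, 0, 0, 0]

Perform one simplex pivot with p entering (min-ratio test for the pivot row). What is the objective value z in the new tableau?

Ratio test on column p — row 1: 7/2 = 7/2; row 2: 29/3 = 29/3. Minimum is 7/2 at row 1 (u1 leaves); pivot element 2.
Pivot on row 1; the obj-row RHS becomes 0 − (-8)·(7/2) = 28.

28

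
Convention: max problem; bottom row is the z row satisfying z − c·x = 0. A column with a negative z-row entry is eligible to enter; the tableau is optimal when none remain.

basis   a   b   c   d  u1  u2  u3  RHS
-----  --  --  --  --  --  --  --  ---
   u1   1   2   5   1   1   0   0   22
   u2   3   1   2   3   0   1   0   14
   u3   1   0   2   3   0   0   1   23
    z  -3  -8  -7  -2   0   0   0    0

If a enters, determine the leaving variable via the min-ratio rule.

u2

Column a entries and ratios — u1: 22/1 = 22; u2: 14/3 = 14/3; u3: 23/1 = 23.
Smallest ratio is 14/3 in the row of u2, so u2 leaves.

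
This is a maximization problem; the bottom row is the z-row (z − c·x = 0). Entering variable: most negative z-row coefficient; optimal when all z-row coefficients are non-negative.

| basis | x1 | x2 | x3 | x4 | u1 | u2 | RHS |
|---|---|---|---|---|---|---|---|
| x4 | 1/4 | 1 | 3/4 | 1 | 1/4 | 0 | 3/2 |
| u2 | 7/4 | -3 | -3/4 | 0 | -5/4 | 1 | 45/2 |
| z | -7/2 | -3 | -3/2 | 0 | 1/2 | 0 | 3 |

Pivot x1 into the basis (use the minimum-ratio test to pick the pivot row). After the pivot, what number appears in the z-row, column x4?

Ratio test on column x1 — row 1: (3/2)/(1/4) = 6; row 2: (45/2)/(7/4) = 90/7. Minimum is 6 at row 1 (x4 leaves); pivot element 1/4.
Divide row 1 by 1/4; eliminate column x1 from the other rows.
z-row update in column x4: 0 − (-7/2)·4 = 14.

14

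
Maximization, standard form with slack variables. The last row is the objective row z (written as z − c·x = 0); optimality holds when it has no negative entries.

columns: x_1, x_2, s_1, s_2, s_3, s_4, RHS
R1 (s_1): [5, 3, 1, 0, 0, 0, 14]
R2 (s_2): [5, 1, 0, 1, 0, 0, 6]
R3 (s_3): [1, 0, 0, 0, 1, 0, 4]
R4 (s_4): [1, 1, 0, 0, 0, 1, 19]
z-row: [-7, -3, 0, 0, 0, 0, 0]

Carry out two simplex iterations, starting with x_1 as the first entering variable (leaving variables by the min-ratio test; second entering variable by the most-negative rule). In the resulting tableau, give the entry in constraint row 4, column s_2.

Ratio test on column x_1 — row 1: 14/5 = 14/5; row 2: 6/5 = 6/5; row 3: 4/1 = 4; row 4: 19/1 = 19. Minimum is 6/5 at row 2 (s_2 leaves); pivot element 5.
Divide row 2 by 5; eliminate column x_1 from the other rows.
Second iteration: most negative z-row entry is -8/5 in column x_2, so x_2 enters.
Ratio test on column x_2 — row 1: 8/2 = 4; row 2: (6/5)/(1/5) = 6; row 3: entry -1/5 ≤ 0; row 4: (89/5)/(4/5) = 89/4. Minimum is 4 at row 1 (s_1 leaves); pivot element 2.
Divide row 1 by 2; eliminate column x_2 from the other rows.
After both pivots, the entry at constraint row 4, column s_2 is 1/5.

1/5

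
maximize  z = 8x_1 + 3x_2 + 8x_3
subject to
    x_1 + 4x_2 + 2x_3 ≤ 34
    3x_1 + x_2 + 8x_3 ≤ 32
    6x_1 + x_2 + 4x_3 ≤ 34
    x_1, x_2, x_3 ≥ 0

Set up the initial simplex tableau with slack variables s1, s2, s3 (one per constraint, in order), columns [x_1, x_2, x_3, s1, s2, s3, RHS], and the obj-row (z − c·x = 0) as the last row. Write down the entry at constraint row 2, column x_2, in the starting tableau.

1

Constraint 2 has coefficient 1 on x_2.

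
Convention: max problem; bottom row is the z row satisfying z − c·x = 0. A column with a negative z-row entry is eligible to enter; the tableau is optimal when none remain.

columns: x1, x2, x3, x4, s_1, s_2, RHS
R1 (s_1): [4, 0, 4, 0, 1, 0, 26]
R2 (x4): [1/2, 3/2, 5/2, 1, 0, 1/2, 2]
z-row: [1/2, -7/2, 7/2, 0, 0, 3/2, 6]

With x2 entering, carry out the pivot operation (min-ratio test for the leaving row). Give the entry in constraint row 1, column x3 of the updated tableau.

Ratio test on column x2 — row 1: entry 0 ≤ 0; row 2: 2/(3/2) = 4/3. Minimum is 4/3 at row 2 (x4 leaves); pivot element 3/2.
Divide row 2 by 3/2; eliminate column x2 from the other rows.
Row 1 update in column x3: 4 − 0·(5/3) = 4.

4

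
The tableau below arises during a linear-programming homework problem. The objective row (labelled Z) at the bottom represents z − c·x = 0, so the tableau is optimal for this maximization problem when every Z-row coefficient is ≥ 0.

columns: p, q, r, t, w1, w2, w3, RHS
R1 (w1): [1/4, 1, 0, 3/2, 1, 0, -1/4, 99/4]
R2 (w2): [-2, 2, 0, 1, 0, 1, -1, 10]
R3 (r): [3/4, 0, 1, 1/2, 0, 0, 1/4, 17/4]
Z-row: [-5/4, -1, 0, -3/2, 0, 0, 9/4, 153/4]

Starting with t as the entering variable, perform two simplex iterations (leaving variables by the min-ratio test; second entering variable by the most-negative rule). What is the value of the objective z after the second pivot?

Ratio test on column t — row 1: (99/4)/(3/2) = 33/2; row 2: 10/1 = 10; row 3: (17/4)/(1/2) = 17/2. Minimum is 17/2 at row 3 (r leaves); pivot element 1/2.
Pivot on row 3; the Z-row RHS becomes 153/4 − (-3/2)·(17/2) = 51.
Next entering variable (most negative Z-row entry -1): q.
Ratio test on column q — row 1: 12/1 = 12; row 2: (3/2)/2 = 3/4; row 3: entry 0 ≤ 0. Minimum is 3/4 at row 2 (w2 leaves); pivot element 2.
After the second pivot the Z-row RHS is 51 − (-1)·(3/4) = 207/4.

207/4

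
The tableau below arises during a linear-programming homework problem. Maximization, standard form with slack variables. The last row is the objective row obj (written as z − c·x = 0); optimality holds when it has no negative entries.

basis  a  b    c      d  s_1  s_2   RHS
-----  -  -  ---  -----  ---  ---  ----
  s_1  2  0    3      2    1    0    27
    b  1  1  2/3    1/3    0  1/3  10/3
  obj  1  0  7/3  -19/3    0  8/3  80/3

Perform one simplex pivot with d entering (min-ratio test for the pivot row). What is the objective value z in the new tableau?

Ratio test on column d — row 1: 27/2 = 27/2; row 2: (10/3)/(1/3) = 10. Minimum is 10 at row 2 (b leaves); pivot element 1/3.
Pivot on row 2; the obj-row RHS becomes 80/3 − (-19/3)·10 = 90.

90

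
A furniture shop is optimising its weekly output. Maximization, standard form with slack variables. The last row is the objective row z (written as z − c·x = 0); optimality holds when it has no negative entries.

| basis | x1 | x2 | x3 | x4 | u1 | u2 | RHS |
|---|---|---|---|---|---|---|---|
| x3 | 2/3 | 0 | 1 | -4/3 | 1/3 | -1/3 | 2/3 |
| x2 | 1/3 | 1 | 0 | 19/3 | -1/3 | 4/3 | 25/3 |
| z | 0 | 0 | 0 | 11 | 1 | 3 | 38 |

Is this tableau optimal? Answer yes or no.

Every z-row coefficient is ≥ 0, so the tableau is optimal.

yes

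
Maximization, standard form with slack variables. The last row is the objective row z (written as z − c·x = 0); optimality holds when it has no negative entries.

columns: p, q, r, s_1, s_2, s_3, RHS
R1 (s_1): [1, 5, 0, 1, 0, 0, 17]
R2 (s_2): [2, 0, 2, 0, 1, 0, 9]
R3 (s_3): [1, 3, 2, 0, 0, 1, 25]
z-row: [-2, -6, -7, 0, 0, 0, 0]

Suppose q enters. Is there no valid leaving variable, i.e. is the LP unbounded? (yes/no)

Column q has positive entries in row(s) 1, 3, so the ratio test bounds it — not unbounded.

no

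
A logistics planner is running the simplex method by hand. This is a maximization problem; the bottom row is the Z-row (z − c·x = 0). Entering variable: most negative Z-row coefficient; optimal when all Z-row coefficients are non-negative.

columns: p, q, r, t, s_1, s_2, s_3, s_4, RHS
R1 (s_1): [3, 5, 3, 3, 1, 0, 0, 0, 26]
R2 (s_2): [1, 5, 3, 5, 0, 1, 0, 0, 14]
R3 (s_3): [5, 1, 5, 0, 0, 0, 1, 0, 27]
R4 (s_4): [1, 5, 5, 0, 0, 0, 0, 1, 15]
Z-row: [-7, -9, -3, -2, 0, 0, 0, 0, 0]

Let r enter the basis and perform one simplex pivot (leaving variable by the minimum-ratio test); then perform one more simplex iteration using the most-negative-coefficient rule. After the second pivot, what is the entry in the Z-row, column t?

-2

Ratio test on column r — row 1: 26/3 = 26/3; row 2: 14/3 = 14/3; row 3: 27/5 = 27/5; row 4: 15/5 = 3. Minimum is 3 at row 4 (s_4 leaves); pivot element 5.
Divide row 4 by 5; eliminate column r from the other rows.
Second iteration: most negative Z-row entry is -32/5 in column p, so p enters.
Ratio test on column p — row 1: 17/(12/5) = 85/12; row 2: 5/(2/5) = 25/2; row 3: 12/4 = 3; row 4: 3/(1/5) = 15. Minimum is 3 at row 3 (s_3 leaves); pivot element 4.
Divide row 3 by 4; eliminate column p from the other rows.
After both pivots, the entry at the Z-row, column t is -2.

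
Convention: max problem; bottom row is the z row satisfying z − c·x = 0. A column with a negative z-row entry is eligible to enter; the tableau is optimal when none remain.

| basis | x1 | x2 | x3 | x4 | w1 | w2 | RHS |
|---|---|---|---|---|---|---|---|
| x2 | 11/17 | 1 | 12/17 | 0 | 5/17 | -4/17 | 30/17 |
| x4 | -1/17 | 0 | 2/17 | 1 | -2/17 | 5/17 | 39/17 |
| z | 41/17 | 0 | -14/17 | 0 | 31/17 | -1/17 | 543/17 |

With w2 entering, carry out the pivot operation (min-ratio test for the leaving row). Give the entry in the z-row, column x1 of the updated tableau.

Ratio test on column w2 — row 1: entry -4/17 ≤ 0; row 2: (39/17)/(5/17) = 39/5. Minimum is 39/5 at row 2 (x4 leaves); pivot element 5/17.
Divide row 2 by 5/17; eliminate column w2 from the other rows.
z-row update in column x1: 41/17 − (-1/17)·(-1/5) = 12/5.

12/5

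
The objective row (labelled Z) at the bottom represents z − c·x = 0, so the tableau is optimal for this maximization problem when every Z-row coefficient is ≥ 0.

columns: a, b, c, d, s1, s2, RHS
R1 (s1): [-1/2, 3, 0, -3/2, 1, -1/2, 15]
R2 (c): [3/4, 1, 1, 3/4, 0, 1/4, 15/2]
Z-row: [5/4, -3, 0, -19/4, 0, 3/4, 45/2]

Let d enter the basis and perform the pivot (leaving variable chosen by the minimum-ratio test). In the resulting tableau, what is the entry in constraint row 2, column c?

Ratio test on column d — row 1: entry -3/2 ≤ 0; row 2: (15/2)/(3/4) = 10. Minimum is 10 at row 2 (c leaves); pivot element 3/4.
Divide row 2 by 3/4; eliminate column d from the other rows.
In the new row 2, the c entry is the old entry divided by the pivot: 1/(3/4) = 4/3.

4/3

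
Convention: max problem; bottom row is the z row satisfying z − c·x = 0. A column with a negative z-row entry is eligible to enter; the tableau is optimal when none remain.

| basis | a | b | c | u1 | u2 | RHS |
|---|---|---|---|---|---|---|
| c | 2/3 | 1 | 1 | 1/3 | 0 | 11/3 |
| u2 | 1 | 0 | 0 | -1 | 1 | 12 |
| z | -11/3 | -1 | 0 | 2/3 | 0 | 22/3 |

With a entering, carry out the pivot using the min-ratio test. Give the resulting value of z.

Ratio test on column a — row 1: (11/3)/(2/3) = 11/2; row 2: 12/1 = 12. Minimum is 11/2 at row 1 (c leaves); pivot element 2/3.
Pivot on row 1; the z-row RHS becomes 22/3 − (-11/3)·(11/2) = 55/2.

55/2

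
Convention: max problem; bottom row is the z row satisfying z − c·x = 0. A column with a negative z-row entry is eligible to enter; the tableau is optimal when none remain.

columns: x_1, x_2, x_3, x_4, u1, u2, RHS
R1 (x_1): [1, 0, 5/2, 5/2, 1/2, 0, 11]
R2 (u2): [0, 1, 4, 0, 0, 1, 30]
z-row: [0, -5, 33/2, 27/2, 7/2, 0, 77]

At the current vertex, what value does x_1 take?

x_1 is basic (row 1); its value is the RHS of that row, 11.

11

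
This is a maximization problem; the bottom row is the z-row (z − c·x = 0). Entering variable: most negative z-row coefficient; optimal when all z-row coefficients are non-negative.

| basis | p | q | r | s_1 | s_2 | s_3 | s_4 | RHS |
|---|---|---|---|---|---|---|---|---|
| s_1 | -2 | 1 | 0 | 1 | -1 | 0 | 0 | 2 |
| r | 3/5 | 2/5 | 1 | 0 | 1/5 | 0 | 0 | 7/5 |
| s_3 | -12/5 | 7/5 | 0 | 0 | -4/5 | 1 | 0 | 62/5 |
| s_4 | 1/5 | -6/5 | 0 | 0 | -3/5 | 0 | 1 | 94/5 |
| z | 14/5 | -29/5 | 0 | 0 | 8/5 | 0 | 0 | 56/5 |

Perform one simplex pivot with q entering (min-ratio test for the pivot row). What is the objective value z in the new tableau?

Ratio test on column q — row 1: 2/1 = 2; row 2: (7/5)/(2/5) = 7/2; row 3: (62/5)/(7/5) = 62/7; row 4: entry -6/5 ≤ 0. Minimum is 2 at row 1 (s_1 leaves); pivot element 1.
Pivot on row 1; the z-row RHS becomes 56/5 − (-29/5)·2 = 114/5.

114/5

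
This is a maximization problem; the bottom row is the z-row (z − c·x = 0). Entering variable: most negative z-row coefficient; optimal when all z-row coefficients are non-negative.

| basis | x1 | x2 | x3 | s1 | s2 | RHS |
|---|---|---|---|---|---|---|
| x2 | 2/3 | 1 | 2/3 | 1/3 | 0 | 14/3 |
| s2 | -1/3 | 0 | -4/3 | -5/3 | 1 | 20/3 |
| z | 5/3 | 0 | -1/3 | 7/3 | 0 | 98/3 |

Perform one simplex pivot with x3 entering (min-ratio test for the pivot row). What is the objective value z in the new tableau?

35

Ratio test on column x3 — row 1: (14/3)/(2/3) = 7; row 2: entry -4/3 ≤ 0. Minimum is 7 at row 1 (x2 leaves); pivot element 2/3.
Pivot on row 1; the z-row RHS becomes 98/3 − (-1/3)·7 = 35.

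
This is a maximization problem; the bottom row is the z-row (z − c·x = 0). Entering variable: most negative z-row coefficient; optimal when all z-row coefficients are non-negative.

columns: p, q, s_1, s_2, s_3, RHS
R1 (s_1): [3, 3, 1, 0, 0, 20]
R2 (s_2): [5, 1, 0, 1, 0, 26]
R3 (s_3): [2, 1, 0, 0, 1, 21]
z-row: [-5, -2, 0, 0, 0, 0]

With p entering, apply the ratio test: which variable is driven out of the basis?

Column p entries and ratios — s_1: 20/3 = 20/3; s_2: 26/5 = 26/5; s_3: 21/2 = 21/2.
Smallest ratio is 26/5 in the row of s_2, so s_2 leaves.

s_2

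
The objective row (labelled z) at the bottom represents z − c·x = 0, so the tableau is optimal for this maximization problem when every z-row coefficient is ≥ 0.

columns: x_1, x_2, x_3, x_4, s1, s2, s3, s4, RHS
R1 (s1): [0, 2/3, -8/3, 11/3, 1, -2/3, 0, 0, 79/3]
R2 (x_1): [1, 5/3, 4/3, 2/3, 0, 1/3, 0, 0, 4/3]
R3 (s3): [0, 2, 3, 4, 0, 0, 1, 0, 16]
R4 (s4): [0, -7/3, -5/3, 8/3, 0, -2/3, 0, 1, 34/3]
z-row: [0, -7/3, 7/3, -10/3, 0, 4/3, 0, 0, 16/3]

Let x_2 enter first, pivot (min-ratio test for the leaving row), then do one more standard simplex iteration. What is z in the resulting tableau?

Ratio test on column x_2 — row 1: (79/3)/(2/3) = 79/2; row 2: (4/3)/(5/3) = 4/5; row 3: 16/2 = 8; row 4: entry -7/3 ≤ 0. Minimum is 4/5 at row 2 (x_1 leaves); pivot element 5/3.
Pivot on row 2; the z-row RHS becomes 16/3 − (-7/3)·(4/5) = 36/5.
Next entering variable (most negative z-row entry -12/5): x_4.
Ratio test on column x_4 — row 1: (129/5)/(17/5) = 129/17; row 2: (4/5)/(2/5) = 2; row 3: (72/5)/(16/5) = 9/2; row 4: (66/5)/(18/5) = 11/3. Minimum is 2 at row 2 (x_2 leaves); pivot element 2/5.
After the second pivot the z-row RHS is 36/5 − (-12/5)·2 = 12.

12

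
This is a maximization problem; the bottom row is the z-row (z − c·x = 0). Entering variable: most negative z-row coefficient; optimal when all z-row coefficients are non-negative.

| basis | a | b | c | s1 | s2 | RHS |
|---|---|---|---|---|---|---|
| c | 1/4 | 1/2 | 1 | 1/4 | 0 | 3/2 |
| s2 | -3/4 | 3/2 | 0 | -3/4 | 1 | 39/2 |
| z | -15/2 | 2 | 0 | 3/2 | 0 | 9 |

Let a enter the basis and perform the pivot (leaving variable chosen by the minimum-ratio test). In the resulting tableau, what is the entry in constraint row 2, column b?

Ratio test on column a — row 1: (3/2)/(1/4) = 6; row 2: entry -3/4 ≤ 0. Minimum is 6 at row 1 (c leaves); pivot element 1/4.
Divide row 1 by 1/4; eliminate column a from the other rows.
Row 2 update in column b: 3/2 − (-3/4)·2 = 3.

3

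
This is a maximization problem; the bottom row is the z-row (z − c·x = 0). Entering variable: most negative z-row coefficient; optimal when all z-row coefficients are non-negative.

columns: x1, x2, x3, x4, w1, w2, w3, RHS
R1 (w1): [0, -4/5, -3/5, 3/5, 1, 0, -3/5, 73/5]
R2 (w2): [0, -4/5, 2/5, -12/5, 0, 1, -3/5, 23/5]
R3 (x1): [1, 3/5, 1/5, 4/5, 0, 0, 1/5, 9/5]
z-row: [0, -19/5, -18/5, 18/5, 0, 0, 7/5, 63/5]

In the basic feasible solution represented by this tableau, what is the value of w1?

73/5

w1 is basic (row 1); its value is the RHS of that row, 73/5.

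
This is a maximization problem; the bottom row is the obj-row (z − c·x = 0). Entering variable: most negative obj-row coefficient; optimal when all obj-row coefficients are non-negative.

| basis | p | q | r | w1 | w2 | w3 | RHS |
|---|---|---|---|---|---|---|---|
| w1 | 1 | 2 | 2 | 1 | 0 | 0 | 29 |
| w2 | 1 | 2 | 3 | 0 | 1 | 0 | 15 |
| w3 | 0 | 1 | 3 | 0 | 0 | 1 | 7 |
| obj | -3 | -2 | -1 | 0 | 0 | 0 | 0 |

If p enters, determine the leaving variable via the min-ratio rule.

Column p entries and ratios — w1: 29/1 = 29; w2: 15/1 = 15; w3: 0 ≤ 0, skip.
Smallest ratio is 15 in the row of w2, so w2 leaves.

w2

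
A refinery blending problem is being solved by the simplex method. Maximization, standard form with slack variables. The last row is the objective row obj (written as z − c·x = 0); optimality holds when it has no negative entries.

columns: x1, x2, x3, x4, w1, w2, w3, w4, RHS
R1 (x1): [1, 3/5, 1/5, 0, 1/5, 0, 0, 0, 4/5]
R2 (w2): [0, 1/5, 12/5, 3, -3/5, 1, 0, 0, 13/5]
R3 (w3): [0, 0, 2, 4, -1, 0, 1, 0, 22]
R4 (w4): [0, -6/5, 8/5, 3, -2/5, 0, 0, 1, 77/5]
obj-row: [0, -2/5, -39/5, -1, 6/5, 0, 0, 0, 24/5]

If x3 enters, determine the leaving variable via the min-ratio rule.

Column x3 entries and ratios — x1: (4/5)/(1/5) = 4; w2: (13/5)/(12/5) = 13/12; w3: 22/2 = 11; w4: (77/5)/(8/5) = 77/8.
Smallest ratio is 13/12 in the row of w2, so w2 leaves.

w2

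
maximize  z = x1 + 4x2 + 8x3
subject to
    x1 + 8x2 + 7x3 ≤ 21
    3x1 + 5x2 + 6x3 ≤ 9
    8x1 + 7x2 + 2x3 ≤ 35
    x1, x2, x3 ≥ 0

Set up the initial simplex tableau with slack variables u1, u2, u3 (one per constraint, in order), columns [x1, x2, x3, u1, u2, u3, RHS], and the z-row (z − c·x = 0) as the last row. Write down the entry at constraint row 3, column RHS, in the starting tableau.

The RHS of constraint 3 is b_3 = 35.

35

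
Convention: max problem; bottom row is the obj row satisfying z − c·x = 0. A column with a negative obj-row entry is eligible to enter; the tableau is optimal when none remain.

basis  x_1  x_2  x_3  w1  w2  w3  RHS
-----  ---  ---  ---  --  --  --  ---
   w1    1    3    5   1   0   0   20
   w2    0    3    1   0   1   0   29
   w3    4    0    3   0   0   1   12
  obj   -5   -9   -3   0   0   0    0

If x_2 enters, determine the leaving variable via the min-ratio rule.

w1

Column x_2 entries and ratios — w1: 20/3 = 20/3; w2: 29/3 = 29/3; w3: 0 ≤ 0, skip.
Smallest ratio is 20/3 in the row of w1, so w1 leaves.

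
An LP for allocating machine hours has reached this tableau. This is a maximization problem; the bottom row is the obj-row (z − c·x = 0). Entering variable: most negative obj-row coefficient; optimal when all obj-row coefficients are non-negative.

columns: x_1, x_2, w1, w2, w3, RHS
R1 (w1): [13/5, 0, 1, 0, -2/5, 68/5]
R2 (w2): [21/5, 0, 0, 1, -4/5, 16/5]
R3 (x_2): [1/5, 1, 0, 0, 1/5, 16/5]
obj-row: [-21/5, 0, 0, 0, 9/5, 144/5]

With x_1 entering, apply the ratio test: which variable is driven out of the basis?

Column x_1 entries and ratios — w1: (68/5)/(13/5) = 68/13; w2: (16/5)/(21/5) = 16/21; x_2: (16/5)/(1/5) = 16.
Smallest ratio is 16/21 in the row of w2, so w2 leaves.

w2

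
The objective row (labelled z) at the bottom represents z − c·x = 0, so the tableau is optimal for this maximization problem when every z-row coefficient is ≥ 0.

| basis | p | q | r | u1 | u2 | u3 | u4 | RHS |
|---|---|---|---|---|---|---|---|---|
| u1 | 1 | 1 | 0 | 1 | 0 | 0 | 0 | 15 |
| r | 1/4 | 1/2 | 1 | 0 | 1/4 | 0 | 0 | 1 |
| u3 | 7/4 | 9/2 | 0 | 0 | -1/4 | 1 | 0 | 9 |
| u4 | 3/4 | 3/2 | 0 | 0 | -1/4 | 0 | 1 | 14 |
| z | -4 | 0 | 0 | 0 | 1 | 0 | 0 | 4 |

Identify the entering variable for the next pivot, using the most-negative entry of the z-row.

p

Negative z-row entries: p: -4.
The most negative is -4 in column p, so p enters.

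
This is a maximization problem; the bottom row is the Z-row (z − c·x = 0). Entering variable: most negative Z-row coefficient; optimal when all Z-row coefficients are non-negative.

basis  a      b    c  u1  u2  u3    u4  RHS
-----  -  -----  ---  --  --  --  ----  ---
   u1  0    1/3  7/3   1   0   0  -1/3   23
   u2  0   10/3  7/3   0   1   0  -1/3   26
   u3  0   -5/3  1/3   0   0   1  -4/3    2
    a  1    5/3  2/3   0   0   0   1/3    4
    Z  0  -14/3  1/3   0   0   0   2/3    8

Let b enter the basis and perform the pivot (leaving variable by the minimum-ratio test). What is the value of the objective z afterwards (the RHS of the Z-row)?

96/5

Ratio test on column b — row 1: 23/(1/3) = 69; row 2: 26/(10/3) = 39/5; row 3: entry -5/3 ≤ 0; row 4: 4/(5/3) = 12/5. Minimum is 12/5 at row 4 (a leaves); pivot element 5/3.
Pivot on row 4; the Z-row RHS becomes 8 − (-14/3)·(12/5) = 96/5.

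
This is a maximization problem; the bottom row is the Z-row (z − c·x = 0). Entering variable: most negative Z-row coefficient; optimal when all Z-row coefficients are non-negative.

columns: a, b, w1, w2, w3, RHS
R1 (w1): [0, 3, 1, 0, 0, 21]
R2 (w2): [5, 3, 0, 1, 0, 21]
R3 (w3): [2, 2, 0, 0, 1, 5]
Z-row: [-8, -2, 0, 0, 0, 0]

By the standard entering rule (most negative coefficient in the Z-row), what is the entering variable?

Negative Z-row entries: a: -8, b: -2.
The most negative is -8 in column a, so a enters.

a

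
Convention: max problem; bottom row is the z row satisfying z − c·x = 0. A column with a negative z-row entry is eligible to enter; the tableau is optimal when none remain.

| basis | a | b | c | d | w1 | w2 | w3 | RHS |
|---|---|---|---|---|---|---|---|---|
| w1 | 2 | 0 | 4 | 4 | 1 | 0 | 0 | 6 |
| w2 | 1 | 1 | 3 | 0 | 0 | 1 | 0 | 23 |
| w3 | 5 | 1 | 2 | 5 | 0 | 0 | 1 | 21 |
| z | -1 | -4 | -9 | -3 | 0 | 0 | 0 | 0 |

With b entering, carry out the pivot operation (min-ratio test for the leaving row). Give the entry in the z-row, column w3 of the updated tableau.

Ratio test on column b — row 1: entry 0 ≤ 0; row 2: 23/1 = 23; row 3: 21/1 = 21. Minimum is 21 at row 3 (w3 leaves); pivot element 1.
Divide row 3 by 1; eliminate column b from the other rows.
z-row update in column w3: 0 − (-4)·1 = 4.

4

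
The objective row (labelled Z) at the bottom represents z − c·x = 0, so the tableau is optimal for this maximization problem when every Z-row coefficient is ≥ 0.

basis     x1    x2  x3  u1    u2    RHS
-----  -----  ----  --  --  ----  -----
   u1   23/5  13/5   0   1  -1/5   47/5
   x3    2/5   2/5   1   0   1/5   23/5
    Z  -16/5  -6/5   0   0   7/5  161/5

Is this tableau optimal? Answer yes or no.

The Z-row has a negative entry -16/5 in column x1, so it is not optimal.

no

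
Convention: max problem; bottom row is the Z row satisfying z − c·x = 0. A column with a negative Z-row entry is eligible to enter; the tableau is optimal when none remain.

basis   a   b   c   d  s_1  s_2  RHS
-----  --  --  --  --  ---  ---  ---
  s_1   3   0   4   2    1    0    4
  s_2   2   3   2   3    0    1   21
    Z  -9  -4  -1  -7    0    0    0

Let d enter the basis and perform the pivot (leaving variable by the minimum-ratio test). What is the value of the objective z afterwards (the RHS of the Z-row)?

14

Ratio test on column d — row 1: 4/2 = 2; row 2: 21/3 = 7. Minimum is 2 at row 1 (s_1 leaves); pivot element 2.
Pivot on row 1; the Z-row RHS becomes 0 − (-7)·2 = 14.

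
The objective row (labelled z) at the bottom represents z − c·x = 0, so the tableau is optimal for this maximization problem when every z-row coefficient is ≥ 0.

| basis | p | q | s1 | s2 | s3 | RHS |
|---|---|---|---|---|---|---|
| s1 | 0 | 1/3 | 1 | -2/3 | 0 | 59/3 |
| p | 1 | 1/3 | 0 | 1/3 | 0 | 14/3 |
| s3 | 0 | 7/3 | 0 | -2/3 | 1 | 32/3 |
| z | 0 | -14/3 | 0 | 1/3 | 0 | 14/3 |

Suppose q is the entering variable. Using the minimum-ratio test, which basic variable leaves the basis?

Column q entries and ratios — s1: (59/3)/(1/3) = 59; p: (14/3)/(1/3) = 14; s3: (32/3)/(7/3) = 32/7.
Smallest ratio is 32/7 in the row of s3, so s3 leaves.

s3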